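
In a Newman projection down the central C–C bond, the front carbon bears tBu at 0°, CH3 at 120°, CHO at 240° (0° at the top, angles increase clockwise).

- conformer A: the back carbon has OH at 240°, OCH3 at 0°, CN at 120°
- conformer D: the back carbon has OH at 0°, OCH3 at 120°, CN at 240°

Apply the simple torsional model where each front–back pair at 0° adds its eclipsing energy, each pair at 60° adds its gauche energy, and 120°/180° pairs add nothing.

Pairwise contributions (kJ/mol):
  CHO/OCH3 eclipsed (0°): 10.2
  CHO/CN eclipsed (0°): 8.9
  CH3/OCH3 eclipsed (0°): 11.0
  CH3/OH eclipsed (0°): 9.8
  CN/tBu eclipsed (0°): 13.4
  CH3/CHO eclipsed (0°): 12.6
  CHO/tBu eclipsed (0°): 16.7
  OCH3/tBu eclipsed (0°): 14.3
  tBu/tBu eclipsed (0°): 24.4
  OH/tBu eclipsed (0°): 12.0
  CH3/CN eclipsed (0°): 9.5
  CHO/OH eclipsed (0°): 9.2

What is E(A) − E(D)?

+1.1 kJ/mol

A (eclipsed): tBu(0°)/OCH3(0°) eclipsed 14.3; CH3(120°)/CN(120°) eclipsed 9.5; CHO(240°)/OH(240°) eclipsed 9.2 → 33.0 kJ/mol.
D (eclipsed): tBu(0°)/OH(0°) eclipsed 12.0; CH3(120°)/OCH3(120°) eclipsed 11.0; CHO(240°)/CN(240°) eclipsed 8.9 → 31.9 kJ/mol.
E(A) − E(D) = 33.0 − 31.9 = +1.1 kJ/mol.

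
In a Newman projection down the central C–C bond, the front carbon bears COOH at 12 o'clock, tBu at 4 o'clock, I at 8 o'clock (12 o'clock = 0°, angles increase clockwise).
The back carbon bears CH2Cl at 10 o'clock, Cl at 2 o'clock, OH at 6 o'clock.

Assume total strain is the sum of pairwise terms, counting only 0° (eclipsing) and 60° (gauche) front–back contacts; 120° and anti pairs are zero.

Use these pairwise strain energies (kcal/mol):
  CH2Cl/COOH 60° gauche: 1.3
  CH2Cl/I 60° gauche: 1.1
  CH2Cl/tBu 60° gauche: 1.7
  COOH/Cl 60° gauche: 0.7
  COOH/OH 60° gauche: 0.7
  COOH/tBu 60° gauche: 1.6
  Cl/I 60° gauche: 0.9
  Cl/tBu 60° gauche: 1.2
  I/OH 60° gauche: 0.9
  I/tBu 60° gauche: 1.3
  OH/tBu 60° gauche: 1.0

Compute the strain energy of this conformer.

This conformer is staggered. COOH at 0° is gauche with CH2Cl at 300° (1.3); COOH at 0° is gauche with Cl at 60° (0.7); tBu at 120° is gauche with Cl at 60° (1.2); tBu at 120° is gauche with OH at 180° (1.0); I at 240° is gauche with CH2Cl at 300° (1.1); I at 240° is gauche with OH at 180° (0.9). Total 6.2 kcal/mol.

6.2 kcal/mol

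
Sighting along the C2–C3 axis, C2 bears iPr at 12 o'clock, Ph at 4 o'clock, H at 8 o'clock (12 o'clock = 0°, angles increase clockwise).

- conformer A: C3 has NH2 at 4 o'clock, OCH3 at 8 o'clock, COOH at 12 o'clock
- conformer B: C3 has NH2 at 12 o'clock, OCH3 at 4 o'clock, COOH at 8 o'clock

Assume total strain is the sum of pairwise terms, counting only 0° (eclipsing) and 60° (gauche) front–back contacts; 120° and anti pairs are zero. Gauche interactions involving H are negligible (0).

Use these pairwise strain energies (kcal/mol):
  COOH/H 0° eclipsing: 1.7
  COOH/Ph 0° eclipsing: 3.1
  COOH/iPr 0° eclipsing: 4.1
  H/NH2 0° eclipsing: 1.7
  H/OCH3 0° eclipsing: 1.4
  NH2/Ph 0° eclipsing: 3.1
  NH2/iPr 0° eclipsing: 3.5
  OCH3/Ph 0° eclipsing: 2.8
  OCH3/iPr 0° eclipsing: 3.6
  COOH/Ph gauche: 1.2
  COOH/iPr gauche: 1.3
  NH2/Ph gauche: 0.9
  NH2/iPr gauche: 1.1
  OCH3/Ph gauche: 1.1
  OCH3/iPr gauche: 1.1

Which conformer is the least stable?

A

A (eclipsed): iPr–COOH eclipsed, Ph–NH2 eclipsed, H–OCH3 eclipsed; 4.1 + 3.1 + 1.4 = 8.6 kcal/mol.
B (eclipsed): iPr–NH2 eclipsed, Ph–OCH3 eclipsed, H–COOH eclipsed; 3.5 + 2.8 + 1.7 = 8.0 kcal/mol.
A has the highest total (8.6 kcal/mol).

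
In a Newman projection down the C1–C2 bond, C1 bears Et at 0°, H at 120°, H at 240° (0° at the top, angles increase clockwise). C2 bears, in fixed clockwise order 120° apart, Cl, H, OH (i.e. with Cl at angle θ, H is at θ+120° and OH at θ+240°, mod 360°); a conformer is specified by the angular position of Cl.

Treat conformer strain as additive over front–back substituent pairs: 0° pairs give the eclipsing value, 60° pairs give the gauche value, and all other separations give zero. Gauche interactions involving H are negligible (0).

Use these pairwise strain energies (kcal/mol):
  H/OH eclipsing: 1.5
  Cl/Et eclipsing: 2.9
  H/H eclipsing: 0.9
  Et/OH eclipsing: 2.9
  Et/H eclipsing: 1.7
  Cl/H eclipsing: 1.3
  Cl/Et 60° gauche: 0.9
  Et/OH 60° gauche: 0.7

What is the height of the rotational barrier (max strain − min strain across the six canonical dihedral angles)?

4.6 kcal/mol

Cl at 0° (eclipsed): Et(0°)/Cl(0°) eclipsed 2.9; H(120°)/H(120°) eclipsed 0.9; H(240°)/OH(240°) eclipsed 1.5 → 5.3 kcal/mol.
Cl at 60° (staggered): Et(0°)/Cl(60°) gauche 0.9; Et(0°)/OH(300°) gauche 0.7 → 1.6 kcal/mol.
Cl at 120° (eclipsed): Et(0°)/OH(0°) eclipsed 2.9; H(120°)/Cl(120°) eclipsed 1.3; H(240°)/H(240°) eclipsed 0.9 → 5.1 kcal/mol.
Cl at 180° (staggered): Et(0°)/OH(60°) gauche 0.7 → 0.7 kcal/mol.
Cl at 240° (eclipsed): Et(0°)/H(0°) eclipsed 1.7; H(120°)/OH(120°) eclipsed 1.5; H(240°)/Cl(240°) eclipsed 1.3 → 4.5 kcal/mol.
Cl at 300° (staggered): Et(0°)/Cl(300°) gauche 0.9 → 0.9 kcal/mol.
Max at 0° (5.3 kcal/mol), min at 180° (0.7 kcal/mol); barrier = 4.6 kcal/mol.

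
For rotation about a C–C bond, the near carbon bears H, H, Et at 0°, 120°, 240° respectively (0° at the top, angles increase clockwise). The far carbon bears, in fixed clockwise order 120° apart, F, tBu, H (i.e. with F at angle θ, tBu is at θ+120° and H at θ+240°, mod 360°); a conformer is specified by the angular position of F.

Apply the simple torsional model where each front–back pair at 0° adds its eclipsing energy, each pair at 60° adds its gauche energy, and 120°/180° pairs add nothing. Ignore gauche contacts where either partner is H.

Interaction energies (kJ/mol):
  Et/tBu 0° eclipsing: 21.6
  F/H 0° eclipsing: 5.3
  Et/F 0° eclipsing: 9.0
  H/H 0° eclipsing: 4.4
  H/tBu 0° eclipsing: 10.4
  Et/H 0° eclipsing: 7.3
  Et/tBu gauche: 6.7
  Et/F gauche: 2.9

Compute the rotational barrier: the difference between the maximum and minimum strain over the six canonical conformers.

F at 0° is eclipsed. H at 0° is eclipsed with F at 0° (5.3); H at 120° is eclipsed with tBu at 120° (10.4); Et at 240° is eclipsed with H at 240° (7.3). Total 23.0 kJ/mol.
F at 60° is staggered. Et at 240° is gauche with tBu at 180° (6.7). Total 6.7 kJ/mol.
F at 120° is eclipsed. H at 0° is eclipsed with H at 0° (4.4); H at 120° is eclipsed with F at 120° (5.3); Et at 240° is eclipsed with tBu at 240° (21.6). Total 31.3 kJ/mol.
F at 180° is staggered. Et at 240° is gauche with F at 180° (2.9); Et at 240° is gauche with tBu at 300° (6.7). Total 9.6 kJ/mol.
F at 240° is eclipsed. H at 0° is eclipsed with tBu at 0° (10.4); H at 120° is eclipsed with H at 120° (4.4); Et at 240° is eclipsed with F at 240° (9.0). Total 23.8 kJ/mol.
F at 300° is staggered. Et at 240° is gauche with F at 300° (2.9). Total 2.9 kJ/mol.
Max at 120° (31.3 kJ/mol), min at 300° (2.9 kJ/mol); barrier = 28.4 kJ/mol.

28.4 kJ/mol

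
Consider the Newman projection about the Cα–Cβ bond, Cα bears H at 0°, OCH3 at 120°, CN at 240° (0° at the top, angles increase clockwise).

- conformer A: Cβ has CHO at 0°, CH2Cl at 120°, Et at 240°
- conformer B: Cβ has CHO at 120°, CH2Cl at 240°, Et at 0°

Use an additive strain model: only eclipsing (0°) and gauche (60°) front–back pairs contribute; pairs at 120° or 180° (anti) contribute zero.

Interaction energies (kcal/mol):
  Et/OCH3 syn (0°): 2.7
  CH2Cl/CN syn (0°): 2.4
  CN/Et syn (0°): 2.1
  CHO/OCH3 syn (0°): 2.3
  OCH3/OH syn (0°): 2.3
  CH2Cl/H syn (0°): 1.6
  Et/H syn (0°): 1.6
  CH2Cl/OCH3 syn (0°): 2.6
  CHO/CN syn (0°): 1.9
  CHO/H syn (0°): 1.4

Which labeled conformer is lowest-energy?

A

A (eclipsed): H–CHO eclipsed, OCH3–CH2Cl eclipsed, CN–Et eclipsed; 1.4 + 2.6 + 2.1 = 6.1 kcal/mol.
B (eclipsed): H–Et eclipsed, OCH3–CHO eclipsed, CN–CH2Cl eclipsed; 1.6 + 2.3 + 2.4 = 6.3 kcal/mol.
A has the lowest total (6.1 kcal/mol).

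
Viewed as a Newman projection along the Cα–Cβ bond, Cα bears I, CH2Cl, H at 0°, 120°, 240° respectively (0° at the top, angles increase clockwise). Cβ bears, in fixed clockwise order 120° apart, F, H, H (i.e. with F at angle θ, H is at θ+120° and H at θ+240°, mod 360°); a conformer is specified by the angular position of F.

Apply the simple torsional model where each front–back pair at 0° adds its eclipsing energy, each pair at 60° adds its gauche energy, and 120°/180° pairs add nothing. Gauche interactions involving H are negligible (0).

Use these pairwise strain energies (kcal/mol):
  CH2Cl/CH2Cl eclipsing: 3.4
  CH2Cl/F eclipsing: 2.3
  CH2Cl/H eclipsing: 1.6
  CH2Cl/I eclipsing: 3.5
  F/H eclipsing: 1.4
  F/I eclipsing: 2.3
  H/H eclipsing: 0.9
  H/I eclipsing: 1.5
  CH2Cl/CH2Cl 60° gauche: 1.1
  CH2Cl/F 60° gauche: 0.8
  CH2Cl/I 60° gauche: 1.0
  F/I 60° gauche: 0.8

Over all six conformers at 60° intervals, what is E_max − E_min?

4.0 kcal/mol

F at 0° is eclipsed. I at 0° is eclipsed with F at 0° (2.3); CH2Cl at 120° is eclipsed with H at 120° (1.6); H at 240° is eclipsed with H at 240° (0.9). Total 4.8 kcal/mol.
F at 60° is staggered. I at 0° is gauche with F at 60° (0.8); CH2Cl at 120° is gauche with F at 60° (0.8). Total 1.6 kcal/mol.
F at 120° is eclipsed. I at 0° is eclipsed with H at 0° (1.5); CH2Cl at 120° is eclipsed with F at 120° (2.3); H at 240° is eclipsed with H at 240° (0.9). Total 4.7 kcal/mol.
F at 180° is staggered. CH2Cl at 120° is gauche with F at 180° (0.8). Total 0.8 kcal/mol.
F at 240° is eclipsed. I at 0° is eclipsed with H at 0° (1.5); CH2Cl at 120° is eclipsed with H at 120° (1.6); H at 240° is eclipsed with F at 240° (1.4). Total 4.5 kcal/mol.
F at 300° is staggered. I at 0° is gauche with F at 300° (0.8). Total 0.8 kcal/mol.
Max at 0° (4.8 kcal/mol), min at 180° (0.8 kcal/mol); barrier = 4.0 kcal/mol.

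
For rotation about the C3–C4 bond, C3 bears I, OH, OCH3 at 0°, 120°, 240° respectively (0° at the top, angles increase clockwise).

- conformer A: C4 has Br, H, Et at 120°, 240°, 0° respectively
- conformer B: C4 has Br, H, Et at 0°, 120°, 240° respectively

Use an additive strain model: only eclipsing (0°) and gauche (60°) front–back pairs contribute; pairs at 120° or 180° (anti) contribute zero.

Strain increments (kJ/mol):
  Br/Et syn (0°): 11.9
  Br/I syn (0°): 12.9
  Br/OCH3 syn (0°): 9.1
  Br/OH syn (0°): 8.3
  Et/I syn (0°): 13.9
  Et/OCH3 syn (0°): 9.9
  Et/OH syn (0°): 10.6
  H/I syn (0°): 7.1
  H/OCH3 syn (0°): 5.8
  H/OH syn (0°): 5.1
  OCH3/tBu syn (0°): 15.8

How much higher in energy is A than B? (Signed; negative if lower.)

A (eclipsed): I–Et eclipsed, OH–Br eclipsed, OCH3–H eclipsed; 13.9 + 8.3 + 5.8 = 28.0 kJ/mol.
B (eclipsed): I–Br eclipsed, OH–H eclipsed, OCH3–Et eclipsed; 12.9 + 5.1 + 9.9 = 27.9 kJ/mol.
E(A) − E(B) = 28.0 − 27.9 = +0.1 kJ/mol.

+0.1 kJ/mol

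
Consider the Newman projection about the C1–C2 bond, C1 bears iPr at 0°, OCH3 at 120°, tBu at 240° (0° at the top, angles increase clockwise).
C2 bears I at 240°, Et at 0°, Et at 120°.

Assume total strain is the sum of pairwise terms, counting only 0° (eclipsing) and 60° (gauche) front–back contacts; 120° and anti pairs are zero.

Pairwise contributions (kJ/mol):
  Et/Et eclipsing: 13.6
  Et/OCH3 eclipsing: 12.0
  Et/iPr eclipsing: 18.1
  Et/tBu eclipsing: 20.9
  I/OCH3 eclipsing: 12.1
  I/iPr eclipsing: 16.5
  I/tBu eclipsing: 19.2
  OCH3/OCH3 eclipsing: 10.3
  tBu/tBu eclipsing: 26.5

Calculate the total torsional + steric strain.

49.3 kJ/mol

This conformer (eclipsed): iPr(0°)/Et(0°) eclipsed 18.1; OCH3(120°)/Et(120°) eclipsed 12.0; tBu(240°)/I(240°) eclipsed 19.2 → 49.3 kJ/mol.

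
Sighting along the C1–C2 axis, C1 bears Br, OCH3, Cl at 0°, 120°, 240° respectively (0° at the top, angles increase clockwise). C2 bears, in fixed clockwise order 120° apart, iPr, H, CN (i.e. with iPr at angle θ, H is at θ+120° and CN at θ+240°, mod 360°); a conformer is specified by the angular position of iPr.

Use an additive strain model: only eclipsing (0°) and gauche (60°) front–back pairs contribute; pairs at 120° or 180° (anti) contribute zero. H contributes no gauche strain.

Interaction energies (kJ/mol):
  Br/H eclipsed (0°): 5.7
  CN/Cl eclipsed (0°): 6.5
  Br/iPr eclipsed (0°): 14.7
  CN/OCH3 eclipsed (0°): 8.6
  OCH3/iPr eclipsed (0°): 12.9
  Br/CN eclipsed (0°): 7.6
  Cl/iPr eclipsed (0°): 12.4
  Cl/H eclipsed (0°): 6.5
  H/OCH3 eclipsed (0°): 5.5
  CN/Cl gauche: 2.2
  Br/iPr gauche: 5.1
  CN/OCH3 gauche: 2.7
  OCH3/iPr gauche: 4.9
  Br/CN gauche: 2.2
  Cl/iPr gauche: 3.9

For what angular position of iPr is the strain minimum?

iPr at 0° (eclipsed): Br(0°)/iPr(0°) eclipsed 14.7; OCH3(120°)/H(120°) eclipsed 5.5; Cl(240°)/CN(240°) eclipsed 6.5 → 26.7 kJ/mol.
iPr at 60° (staggered): Br(0°)/iPr(60°) gauche 5.1; Br(0°)/CN(300°) gauche 2.2; OCH3(120°)/iPr(60°) gauche 4.9; Cl(240°)/CN(300°) gauche 2.2 → 14.4 kJ/mol.
iPr at 120° (eclipsed): Br(0°)/CN(0°) eclipsed 7.6; OCH3(120°)/iPr(120°) eclipsed 12.9; Cl(240°)/H(240°) eclipsed 6.5 → 27.0 kJ/mol.
iPr at 180° (staggered): Br(0°)/CN(60°) gauche 2.2; OCH3(120°)/iPr(180°) gauche 4.9; OCH3(120°)/CN(60°) gauche 2.7; Cl(240°)/iPr(180°) gauche 3.9 → 13.7 kJ/mol.
iPr at 240° (eclipsed): Br(0°)/H(0°) eclipsed 5.7; OCH3(120°)/CN(120°) eclipsed 8.6; Cl(240°)/iPr(240°) eclipsed 12.4 → 26.7 kJ/mol.
iPr at 300° (staggered): Br(0°)/iPr(300°) gauche 5.1; OCH3(120°)/CN(180°) gauche 2.7; Cl(240°)/iPr(300°) gauche 3.9; Cl(240°)/CN(180°) gauche 2.2 → 13.9 kJ/mol.
The minimum (13.7 kJ/mol) occurs with iPr at 180°.

180°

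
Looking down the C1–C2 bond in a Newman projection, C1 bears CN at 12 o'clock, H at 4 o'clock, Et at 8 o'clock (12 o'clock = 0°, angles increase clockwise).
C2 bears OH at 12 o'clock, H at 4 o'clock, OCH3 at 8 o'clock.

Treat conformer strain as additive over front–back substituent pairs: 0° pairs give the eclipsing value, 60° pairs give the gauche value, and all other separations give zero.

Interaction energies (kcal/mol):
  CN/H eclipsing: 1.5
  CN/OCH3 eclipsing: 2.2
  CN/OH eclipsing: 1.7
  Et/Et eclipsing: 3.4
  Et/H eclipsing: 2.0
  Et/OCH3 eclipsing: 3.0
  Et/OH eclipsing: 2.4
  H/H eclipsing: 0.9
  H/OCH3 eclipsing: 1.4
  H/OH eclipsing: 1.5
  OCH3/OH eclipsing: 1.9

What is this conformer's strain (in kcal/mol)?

This conformer (eclipsed): CN(0°)/OH(0°) eclipsed 1.7; H(120°)/H(120°) eclipsed 0.9; Et(240°)/OCH3(240°) eclipsed 3.0 → 5.6 kcal/mol.

5.6 kcal/mol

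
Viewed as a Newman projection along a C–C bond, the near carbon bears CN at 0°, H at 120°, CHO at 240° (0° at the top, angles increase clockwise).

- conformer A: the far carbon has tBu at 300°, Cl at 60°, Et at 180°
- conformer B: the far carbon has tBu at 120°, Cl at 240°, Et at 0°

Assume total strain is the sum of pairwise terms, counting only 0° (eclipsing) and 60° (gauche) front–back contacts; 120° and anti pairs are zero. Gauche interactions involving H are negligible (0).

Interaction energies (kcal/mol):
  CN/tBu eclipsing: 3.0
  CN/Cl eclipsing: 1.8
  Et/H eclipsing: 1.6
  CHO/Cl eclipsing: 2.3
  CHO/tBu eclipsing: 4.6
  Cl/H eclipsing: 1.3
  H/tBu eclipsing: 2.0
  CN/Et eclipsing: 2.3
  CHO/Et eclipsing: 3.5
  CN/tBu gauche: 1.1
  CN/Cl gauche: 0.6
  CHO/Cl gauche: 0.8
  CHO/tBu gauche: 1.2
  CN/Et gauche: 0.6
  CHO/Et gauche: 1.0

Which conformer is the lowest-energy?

A is staggered. CN at 0° is gauche with tBu at 300° (1.1); CN at 0° is gauche with Cl at 60° (0.6); CHO at 240° is gauche with tBu at 300° (1.2); CHO at 240° is gauche with Et at 180° (1.0). Total 3.9 kcal/mol.
B is eclipsed. CN at 0° is eclipsed with Et at 0° (2.3); H at 120° is eclipsed with tBu at 120° (2.0); CHO at 240° is eclipsed with Cl at 240° (2.3). Total 6.6 kcal/mol.
A has the lowest total (3.9 kcal/mol).

A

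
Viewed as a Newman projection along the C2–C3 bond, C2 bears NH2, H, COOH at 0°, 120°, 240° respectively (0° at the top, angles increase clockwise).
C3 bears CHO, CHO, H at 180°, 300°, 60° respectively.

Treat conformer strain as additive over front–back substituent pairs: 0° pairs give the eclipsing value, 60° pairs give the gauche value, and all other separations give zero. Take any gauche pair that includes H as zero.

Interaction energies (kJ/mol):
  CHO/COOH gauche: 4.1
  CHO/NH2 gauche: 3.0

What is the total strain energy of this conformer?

11.2 kJ/mol

This conformer (staggered): NH2(0°)/CHO(300°) gauche 3.0; COOH(240°)/CHO(180°) gauche 4.1; COOH(240°)/CHO(300°) gauche 4.1 → 11.2 kJ/mol.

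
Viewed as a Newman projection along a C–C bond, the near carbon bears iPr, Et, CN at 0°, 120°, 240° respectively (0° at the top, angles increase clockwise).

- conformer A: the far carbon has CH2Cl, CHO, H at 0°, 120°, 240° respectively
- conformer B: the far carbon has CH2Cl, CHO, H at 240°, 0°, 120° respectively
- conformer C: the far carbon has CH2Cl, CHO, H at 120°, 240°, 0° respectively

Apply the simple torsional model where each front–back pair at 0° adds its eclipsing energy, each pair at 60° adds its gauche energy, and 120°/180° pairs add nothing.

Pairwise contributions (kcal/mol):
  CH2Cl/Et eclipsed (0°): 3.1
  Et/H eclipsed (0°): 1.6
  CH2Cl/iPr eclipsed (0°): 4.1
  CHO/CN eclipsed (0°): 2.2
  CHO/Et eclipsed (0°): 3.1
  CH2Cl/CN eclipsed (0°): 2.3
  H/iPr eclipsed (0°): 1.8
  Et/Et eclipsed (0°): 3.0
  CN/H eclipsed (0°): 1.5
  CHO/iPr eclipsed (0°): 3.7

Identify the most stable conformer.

C

A is eclipsed. iPr at 0° is eclipsed with CH2Cl at 0° (4.1); Et at 120° is eclipsed with CHO at 120° (3.1); CN at 240° is eclipsed with H at 240° (1.5). Total 8.7 kcal/mol.
B is eclipsed. iPr at 0° is eclipsed with CHO at 0° (3.7); Et at 120° is eclipsed with H at 120° (1.6); CN at 240° is eclipsed with CH2Cl at 240° (2.3). Total 7.6 kcal/mol.
C is eclipsed. iPr at 0° is eclipsed with H at 0° (1.8); Et at 120° is eclipsed with CH2Cl at 120° (3.1); CN at 240° is eclipsed with CHO at 240° (2.2). Total 7.1 kcal/mol.
C has the lowest total (7.1 kcal/mol).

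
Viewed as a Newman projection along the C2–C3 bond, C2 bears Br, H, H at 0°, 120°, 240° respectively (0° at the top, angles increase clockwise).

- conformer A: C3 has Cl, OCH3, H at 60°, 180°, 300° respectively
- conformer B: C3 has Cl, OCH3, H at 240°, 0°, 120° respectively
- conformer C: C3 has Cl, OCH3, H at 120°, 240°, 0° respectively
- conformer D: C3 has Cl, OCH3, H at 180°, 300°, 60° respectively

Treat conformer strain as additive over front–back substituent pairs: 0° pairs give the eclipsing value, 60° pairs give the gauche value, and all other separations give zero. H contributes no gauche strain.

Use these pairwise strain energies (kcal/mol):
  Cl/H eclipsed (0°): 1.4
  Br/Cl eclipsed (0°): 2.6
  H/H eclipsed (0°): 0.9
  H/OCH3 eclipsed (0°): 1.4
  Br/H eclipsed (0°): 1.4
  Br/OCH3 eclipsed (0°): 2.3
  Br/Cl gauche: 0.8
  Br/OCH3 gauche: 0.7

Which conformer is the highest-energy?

B

A is staggered. Br at 0° is gauche with Cl at 60° (0.8). Total 0.8 kcal/mol.
B is eclipsed. Br at 0° is eclipsed with OCH3 at 0° (2.3); H at 120° is eclipsed with H at 120° (0.9); H at 240° is eclipsed with Cl at 240° (1.4). Total 4.6 kcal/mol.
C is eclipsed. Br at 0° is eclipsed with H at 0° (1.4); H at 120° is eclipsed with Cl at 120° (1.4); H at 240° is eclipsed with OCH3 at 240° (1.4). Total 4.2 kcal/mol.
D is staggered. Br at 0° is gauche with OCH3 at 300° (0.7). Total 0.7 kcal/mol.
B has the highest total (4.6 kcal/mol).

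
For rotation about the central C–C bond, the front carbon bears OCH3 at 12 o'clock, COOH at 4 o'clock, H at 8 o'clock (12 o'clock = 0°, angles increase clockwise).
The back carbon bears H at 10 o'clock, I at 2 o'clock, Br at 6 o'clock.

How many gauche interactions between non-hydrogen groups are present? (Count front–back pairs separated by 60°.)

Non-H gauche pairs: OCH3(0°)/I(60°); COOH(120°)/I(60°); COOH(120°)/Br(180°) — 3 interactions.

3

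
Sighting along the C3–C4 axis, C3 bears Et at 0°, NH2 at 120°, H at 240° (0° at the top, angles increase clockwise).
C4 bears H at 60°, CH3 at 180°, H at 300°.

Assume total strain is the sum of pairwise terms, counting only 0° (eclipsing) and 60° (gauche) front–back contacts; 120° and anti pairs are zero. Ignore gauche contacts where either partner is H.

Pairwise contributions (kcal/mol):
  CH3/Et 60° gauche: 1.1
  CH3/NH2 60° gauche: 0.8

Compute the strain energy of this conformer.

0.8 kcal/mol

This conformer (staggered): NH2(120°)/CH3(180°) gauche 0.8 → 0.8 kcal/mol.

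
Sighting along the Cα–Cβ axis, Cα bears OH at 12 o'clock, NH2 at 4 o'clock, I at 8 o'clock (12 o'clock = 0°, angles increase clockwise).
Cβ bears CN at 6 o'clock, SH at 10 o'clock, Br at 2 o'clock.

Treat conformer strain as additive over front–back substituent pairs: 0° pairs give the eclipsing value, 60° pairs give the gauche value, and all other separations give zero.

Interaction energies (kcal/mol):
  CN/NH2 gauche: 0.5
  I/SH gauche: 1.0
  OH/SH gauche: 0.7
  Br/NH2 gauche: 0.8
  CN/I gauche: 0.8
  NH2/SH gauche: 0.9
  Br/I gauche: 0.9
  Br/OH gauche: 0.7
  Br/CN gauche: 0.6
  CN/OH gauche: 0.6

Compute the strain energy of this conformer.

This conformer is staggered. OH at 0° is gauche with SH at 300° (0.7); OH at 0° is gauche with Br at 60° (0.7); NH2 at 120° is gauche with CN at 180° (0.5); NH2 at 120° is gauche with Br at 60° (0.8); I at 240° is gauche with CN at 180° (0.8); I at 240° is gauche with SH at 300° (1.0). Total 4.5 kcal/mol.

4.5 kcal/mol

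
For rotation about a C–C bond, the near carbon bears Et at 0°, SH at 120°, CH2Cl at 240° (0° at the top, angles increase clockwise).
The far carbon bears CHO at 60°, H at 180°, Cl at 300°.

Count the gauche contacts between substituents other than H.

4

Non-H gauche pairs: Et(0°)/CHO(60°); Et(0°)/Cl(300°); SH(120°)/CHO(60°); CH2Cl(240°)/Cl(300°) — 4 interactions.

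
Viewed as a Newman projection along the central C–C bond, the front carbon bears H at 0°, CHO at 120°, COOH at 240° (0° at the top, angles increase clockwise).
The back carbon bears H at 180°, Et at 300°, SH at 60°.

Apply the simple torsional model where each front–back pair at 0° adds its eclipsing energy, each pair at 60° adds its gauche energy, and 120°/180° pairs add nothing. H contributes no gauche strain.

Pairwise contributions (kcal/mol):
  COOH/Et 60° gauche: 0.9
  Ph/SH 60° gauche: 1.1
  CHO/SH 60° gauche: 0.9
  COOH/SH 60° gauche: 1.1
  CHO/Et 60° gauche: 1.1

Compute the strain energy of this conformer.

1.8 kcal/mol

This conformer (staggered): CHO(120°)/SH(60°) gauche 0.9; COOH(240°)/Et(300°) gauche 0.9 → 1.8 kcal/mol.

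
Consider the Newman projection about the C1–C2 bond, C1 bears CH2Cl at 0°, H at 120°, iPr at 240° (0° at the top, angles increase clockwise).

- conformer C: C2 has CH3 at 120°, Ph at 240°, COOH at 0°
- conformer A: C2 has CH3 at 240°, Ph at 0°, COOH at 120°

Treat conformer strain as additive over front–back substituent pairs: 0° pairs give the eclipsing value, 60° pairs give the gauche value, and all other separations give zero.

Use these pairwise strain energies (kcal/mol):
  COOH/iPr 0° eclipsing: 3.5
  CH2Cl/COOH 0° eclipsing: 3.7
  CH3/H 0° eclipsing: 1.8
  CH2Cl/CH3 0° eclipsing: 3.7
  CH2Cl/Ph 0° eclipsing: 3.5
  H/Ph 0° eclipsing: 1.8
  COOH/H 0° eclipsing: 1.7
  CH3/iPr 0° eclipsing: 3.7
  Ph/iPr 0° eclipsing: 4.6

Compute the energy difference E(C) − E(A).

C (eclipsed): CH2Cl–COOH eclipsed, H–CH3 eclipsed, iPr–Ph eclipsed; 3.7 + 1.8 + 4.6 = 10.1 kcal/mol.
A (eclipsed): CH2Cl–Ph eclipsed, H–COOH eclipsed, iPr–CH3 eclipsed; 3.5 + 1.7 + 3.7 = 8.9 kcal/mol.
E(C) − E(A) = 10.1 − 8.9 = +1.2 kcal/mol.

+1.2 kcal/mol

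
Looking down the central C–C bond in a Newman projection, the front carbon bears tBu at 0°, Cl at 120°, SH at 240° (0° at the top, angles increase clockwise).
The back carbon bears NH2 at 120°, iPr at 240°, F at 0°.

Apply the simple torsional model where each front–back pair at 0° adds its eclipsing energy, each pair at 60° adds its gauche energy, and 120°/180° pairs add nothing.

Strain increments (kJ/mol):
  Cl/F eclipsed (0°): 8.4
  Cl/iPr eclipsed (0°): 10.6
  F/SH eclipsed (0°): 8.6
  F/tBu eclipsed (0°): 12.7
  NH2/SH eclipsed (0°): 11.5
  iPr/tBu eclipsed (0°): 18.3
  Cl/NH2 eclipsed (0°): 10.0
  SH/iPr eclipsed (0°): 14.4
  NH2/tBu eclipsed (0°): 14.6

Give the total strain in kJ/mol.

This conformer (eclipsed): tBu–F eclipsed, Cl–NH2 eclipsed, SH–iPr eclipsed; 12.7 + 10.0 + 14.4 = 37.1 kJ/mol.

37.1 kJ/mol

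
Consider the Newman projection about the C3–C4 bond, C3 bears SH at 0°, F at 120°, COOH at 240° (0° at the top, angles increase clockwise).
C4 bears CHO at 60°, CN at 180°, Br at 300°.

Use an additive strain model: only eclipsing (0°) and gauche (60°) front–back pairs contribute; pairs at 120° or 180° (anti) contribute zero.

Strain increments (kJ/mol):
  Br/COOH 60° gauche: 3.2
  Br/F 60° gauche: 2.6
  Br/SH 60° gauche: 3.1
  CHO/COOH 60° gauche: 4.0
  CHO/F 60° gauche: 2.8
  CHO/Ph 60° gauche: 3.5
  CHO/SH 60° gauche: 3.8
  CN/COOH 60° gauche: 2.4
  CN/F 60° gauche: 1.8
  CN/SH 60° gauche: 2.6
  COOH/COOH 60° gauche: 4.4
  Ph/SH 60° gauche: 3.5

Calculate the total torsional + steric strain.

This conformer (staggered): SH–CHO gauche, SH–Br gauche, F–CHO gauche, F–CN gauche, COOH–CN gauche, COOH–Br gauche; 3.8 + 3.1 + 2.8 + 1.8 + 2.4 + 3.2 = 17.1 kJ/mol.

17.1 kJ/mol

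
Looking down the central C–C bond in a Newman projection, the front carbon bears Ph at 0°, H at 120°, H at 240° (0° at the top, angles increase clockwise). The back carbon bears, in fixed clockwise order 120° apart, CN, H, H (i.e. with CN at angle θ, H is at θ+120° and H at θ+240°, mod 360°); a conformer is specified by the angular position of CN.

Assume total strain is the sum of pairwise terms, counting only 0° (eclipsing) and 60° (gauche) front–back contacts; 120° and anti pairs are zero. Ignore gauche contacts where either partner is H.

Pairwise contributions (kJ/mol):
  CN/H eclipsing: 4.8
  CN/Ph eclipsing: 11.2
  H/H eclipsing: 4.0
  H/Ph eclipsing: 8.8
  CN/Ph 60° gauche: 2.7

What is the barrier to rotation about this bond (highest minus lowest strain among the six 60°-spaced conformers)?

CN at 0° is eclipsed. Ph at 0° is eclipsed with CN at 0° (11.2); H at 120° is eclipsed with H at 120° (4.0); H at 240° is eclipsed with H at 240° (4.0). Total 19.2 kJ/mol.
CN at 60° is staggered. Ph at 0° is gauche with CN at 60° (2.7). Total 2.7 kJ/mol.
CN at 120° is eclipsed. Ph at 0° is eclipsed with H at 0° (8.8); H at 120° is eclipsed with CN at 120° (4.8); H at 240° is eclipsed with H at 240° (4.0). Total 17.6 kJ/mol.
CN at 180° (staggered): no non-H gauche contacts → 0.0 kJ/mol.
CN at 240° is eclipsed. Ph at 0° is eclipsed with H at 0° (8.8); H at 120° is eclipsed with H at 120° (4.0); H at 240° is eclipsed with CN at 240° (4.8). Total 17.6 kJ/mol.
CN at 300° is staggered. Ph at 0° is gauche with CN at 300° (2.7). Total 2.7 kJ/mol.
Max at 0° (19.2 kJ/mol), min at 180° (0.0 kJ/mol); barrier = 19.2 kJ/mol.

19.2 kJ/mol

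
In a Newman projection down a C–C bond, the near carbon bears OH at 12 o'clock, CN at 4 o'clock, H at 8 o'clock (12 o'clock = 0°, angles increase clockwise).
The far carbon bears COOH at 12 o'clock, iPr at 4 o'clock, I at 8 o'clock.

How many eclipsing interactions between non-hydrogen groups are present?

2

Non-H eclipsing pairs: OH(0°)/COOH(0°); CN(120°)/iPr(120°) — 2 interactions.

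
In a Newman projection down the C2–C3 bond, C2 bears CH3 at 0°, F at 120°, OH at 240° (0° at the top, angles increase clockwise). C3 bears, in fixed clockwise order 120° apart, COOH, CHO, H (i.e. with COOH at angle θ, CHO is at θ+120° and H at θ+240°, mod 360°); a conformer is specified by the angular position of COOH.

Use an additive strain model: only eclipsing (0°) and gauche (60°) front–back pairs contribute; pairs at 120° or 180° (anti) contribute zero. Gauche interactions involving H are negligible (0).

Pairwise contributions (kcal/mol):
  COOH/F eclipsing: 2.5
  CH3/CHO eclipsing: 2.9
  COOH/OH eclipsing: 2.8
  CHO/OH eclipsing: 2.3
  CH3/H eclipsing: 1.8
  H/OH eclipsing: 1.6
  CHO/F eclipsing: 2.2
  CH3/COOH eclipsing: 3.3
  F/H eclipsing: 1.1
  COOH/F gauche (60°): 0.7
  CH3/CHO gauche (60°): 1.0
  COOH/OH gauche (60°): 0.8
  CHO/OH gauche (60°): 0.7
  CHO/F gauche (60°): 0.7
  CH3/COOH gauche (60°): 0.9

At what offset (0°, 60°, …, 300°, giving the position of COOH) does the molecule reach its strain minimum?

COOH at 0° (eclipsed): CH3–COOH eclipsed, F–CHO eclipsed, OH–H eclipsed; 3.3 + 2.2 + 1.6 = 7.1 kcal/mol.
COOH at 60° (staggered): CH3–COOH gauche, F–COOH gauche, F–CHO gauche, OH–CHO gauche; 0.9 + 0.7 + 0.7 + 0.7 = 3.0 kcal/mol.
COOH at 120° (eclipsed): CH3–H eclipsed, F–COOH eclipsed, OH–CHO eclipsed; 1.8 + 2.5 + 2.3 = 6.6 kcal/mol.
COOH at 180° (staggered): CH3–CHO gauche, F–COOH gauche, OH–COOH gauche, OH–CHO gauche; 1.0 + 0.7 + 0.8 + 0.7 = 3.2 kcal/mol.
COOH at 240° (eclipsed): CH3–CHO eclipsed, F–H eclipsed, OH–COOH eclipsed; 2.9 + 1.1 + 2.8 = 6.8 kcal/mol.
COOH at 300° (staggered): CH3–COOH gauche, CH3–CHO gauche, F–CHO gauche, OH–COOH gauche; 0.9 + 1.0 + 0.7 + 0.8 = 3.4 kcal/mol.
The minimum (3.0 kcal/mol) occurs with COOH at 60°.

60°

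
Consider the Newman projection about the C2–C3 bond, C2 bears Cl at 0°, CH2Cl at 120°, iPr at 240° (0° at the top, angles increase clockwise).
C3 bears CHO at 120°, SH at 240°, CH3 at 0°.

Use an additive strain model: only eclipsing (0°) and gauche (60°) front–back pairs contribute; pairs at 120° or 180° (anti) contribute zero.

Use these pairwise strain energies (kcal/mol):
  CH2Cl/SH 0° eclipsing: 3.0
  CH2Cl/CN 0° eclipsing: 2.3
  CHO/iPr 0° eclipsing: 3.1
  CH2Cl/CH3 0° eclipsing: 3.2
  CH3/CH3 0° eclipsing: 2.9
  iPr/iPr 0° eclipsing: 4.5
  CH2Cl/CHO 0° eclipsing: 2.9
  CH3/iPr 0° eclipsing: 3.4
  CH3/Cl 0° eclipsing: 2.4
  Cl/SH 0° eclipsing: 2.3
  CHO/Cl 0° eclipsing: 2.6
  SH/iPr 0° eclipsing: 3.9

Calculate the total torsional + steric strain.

9.2 kcal/mol

This conformer (eclipsed): Cl(0°)/CH3(0°) eclipsed 2.4; CH2Cl(120°)/CHO(120°) eclipsed 2.9; iPr(240°)/SH(240°) eclipsed 3.9 → 9.2 kcal/mol.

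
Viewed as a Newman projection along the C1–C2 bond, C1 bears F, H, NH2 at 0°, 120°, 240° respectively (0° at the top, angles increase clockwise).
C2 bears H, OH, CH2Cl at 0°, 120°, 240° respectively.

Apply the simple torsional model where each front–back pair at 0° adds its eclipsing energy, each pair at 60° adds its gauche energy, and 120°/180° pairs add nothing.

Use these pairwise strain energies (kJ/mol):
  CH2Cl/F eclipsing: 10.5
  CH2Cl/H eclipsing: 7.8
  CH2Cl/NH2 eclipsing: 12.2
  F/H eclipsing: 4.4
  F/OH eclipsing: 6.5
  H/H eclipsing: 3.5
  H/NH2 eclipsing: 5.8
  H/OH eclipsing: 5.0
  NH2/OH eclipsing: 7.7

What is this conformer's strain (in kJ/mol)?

This conformer (eclipsed): F–H eclipsed, H–OH eclipsed, NH2–CH2Cl eclipsed; 4.4 + 5.0 + 12.2 = 21.6 kJ/mol.

21.6 kJ/mol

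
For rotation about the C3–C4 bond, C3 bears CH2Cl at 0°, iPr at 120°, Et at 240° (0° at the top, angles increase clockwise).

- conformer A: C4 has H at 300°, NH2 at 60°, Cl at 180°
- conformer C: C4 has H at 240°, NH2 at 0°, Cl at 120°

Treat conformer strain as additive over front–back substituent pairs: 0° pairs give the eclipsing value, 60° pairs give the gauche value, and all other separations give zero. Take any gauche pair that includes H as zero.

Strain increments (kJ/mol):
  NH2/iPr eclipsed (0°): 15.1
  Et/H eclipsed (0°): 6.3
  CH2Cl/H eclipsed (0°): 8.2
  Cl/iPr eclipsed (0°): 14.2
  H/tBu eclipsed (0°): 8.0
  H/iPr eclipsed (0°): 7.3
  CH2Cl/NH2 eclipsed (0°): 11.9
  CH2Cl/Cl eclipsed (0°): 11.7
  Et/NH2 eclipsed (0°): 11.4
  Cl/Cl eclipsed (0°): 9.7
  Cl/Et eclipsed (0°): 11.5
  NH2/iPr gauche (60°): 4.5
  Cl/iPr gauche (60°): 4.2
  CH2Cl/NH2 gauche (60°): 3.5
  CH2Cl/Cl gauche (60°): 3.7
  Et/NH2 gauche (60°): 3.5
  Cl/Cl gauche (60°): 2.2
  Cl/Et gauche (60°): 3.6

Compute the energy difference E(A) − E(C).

-16.6 kJ/mol

A (staggered): CH2Cl(0°)/NH2(60°) gauche 3.5; iPr(120°)/NH2(60°) gauche 4.5; iPr(120°)/Cl(180°) gauche 4.2; Et(240°)/Cl(180°) gauche 3.6 → 15.8 kJ/mol.
C (eclipsed): CH2Cl(0°)/NH2(0°) eclipsed 11.9; iPr(120°)/Cl(120°) eclipsed 14.2; Et(240°)/H(240°) eclipsed 6.3 → 32.4 kJ/mol.
E(A) − E(C) = 15.8 − 32.4 = -16.6 kJ/mol.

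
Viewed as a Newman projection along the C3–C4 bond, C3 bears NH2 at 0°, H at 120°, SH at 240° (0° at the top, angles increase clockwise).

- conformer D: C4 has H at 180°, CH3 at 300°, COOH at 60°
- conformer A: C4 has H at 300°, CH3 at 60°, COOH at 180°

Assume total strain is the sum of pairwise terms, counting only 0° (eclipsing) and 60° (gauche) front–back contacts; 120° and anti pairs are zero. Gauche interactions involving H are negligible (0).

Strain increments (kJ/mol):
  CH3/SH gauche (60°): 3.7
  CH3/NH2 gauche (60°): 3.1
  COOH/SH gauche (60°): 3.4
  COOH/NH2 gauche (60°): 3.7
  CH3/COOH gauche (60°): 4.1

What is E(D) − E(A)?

D is staggered. NH2 at 0° is gauche with CH3 at 300° (3.1); NH2 at 0° is gauche with COOH at 60° (3.7); SH at 240° is gauche with CH3 at 300° (3.7). Total 10.5 kJ/mol.
A is staggered. NH2 at 0° is gauche with CH3 at 60° (3.1); SH at 240° is gauche with COOH at 180° (3.4). Total 6.5 kJ/mol.
E(D) − E(A) = 10.5 − 6.5 = +4.0 kJ/mol.

+4.0 kJ/mol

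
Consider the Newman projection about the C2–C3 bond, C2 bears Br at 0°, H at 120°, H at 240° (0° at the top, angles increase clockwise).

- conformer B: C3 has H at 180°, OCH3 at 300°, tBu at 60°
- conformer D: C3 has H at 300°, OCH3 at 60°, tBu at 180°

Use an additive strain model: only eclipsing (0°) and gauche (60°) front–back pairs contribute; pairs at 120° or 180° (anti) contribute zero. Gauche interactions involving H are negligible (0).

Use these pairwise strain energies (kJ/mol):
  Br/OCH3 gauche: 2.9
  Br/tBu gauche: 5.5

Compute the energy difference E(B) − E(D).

B (staggered): Br–OCH3 gauche, Br–tBu gauche; 2.9 + 5.5 = 8.4 kJ/mol.
D (staggered): Br–OCH3 gauche; 2.9 = 2.9 kJ/mol.
E(B) − E(D) = 8.4 − 2.9 = +5.5 kJ/mol.

+5.5 kJ/mol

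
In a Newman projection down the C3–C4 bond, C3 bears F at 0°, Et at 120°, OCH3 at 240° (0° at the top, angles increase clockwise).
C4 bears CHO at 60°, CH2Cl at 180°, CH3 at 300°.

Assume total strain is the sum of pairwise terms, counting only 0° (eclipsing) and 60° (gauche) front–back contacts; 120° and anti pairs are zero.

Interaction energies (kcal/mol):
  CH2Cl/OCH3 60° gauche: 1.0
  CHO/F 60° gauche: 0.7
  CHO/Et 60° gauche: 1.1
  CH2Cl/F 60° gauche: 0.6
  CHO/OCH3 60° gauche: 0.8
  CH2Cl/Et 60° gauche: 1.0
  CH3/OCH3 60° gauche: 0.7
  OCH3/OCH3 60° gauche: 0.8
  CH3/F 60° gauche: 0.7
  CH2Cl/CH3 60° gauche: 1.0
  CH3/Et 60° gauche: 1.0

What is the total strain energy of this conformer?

5.2 kcal/mol

This conformer (staggered): F–CHO gauche, F–CH3 gauche, Et–CHO gauche, Et–CH2Cl gauche, OCH3–CH2Cl gauche, OCH3–CH3 gauche; 0.7 + 0.7 + 1.1 + 1.0 + 1.0 + 0.7 = 5.2 kcal/mol.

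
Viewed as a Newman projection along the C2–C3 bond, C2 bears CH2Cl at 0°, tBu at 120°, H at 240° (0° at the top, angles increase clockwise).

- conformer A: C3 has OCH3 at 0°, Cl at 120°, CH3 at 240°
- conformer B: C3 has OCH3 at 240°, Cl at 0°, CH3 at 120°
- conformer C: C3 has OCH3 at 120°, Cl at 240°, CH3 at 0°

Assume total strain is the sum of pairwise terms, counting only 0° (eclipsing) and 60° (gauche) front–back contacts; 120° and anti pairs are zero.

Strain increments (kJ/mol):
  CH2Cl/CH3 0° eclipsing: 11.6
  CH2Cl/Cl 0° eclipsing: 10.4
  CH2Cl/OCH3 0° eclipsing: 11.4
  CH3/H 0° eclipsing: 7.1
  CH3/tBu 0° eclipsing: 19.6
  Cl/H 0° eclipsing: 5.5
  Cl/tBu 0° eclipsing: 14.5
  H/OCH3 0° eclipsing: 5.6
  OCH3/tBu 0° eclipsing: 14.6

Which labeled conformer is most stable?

C

A (eclipsed): CH2Cl(0°)/OCH3(0°) eclipsed 11.4; tBu(120°)/Cl(120°) eclipsed 14.5; H(240°)/CH3(240°) eclipsed 7.1 → 33.0 kJ/mol.
B (eclipsed): CH2Cl(0°)/Cl(0°) eclipsed 10.4; tBu(120°)/CH3(120°) eclipsed 19.6; H(240°)/OCH3(240°) eclipsed 5.6 → 35.6 kJ/mol.
C (eclipsed): CH2Cl(0°)/CH3(0°) eclipsed 11.6; tBu(120°)/OCH3(120°) eclipsed 14.6; H(240°)/Cl(240°) eclipsed 5.5 → 31.7 kJ/mol.
C has the lowest total (31.7 kJ/mol).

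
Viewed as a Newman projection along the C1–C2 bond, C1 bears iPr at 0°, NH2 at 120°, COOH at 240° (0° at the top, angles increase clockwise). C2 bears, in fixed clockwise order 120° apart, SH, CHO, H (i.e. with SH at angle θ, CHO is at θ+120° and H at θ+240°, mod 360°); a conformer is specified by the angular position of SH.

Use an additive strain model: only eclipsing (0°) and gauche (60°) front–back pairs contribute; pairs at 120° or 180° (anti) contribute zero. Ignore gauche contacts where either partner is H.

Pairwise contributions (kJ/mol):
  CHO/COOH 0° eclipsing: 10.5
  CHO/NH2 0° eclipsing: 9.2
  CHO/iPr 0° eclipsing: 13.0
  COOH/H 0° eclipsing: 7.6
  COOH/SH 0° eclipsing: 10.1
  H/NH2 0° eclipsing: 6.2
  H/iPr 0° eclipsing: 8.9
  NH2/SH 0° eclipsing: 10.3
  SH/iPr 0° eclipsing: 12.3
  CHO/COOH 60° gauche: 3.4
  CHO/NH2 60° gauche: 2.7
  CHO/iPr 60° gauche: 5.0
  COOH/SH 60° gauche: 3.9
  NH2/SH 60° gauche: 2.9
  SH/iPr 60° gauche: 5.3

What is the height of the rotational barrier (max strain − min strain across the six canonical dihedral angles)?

SH at 0° is eclipsed. iPr at 0° is eclipsed with SH at 0° (12.3); NH2 at 120° is eclipsed with CHO at 120° (9.2); COOH at 240° is eclipsed with H at 240° (7.6). Total 29.1 kJ/mol.
SH at 60° is staggered. iPr at 0° is gauche with SH at 60° (5.3); NH2 at 120° is gauche with SH at 60° (2.9); NH2 at 120° is gauche with CHO at 180° (2.7); COOH at 240° is gauche with CHO at 180° (3.4). Total 14.3 kJ/mol.
SH at 120° is eclipsed. iPr at 0° is eclipsed with H at 0° (8.9); NH2 at 120° is eclipsed with SH at 120° (10.3); COOH at 240° is eclipsed with CHO at 240° (10.5). Total 29.7 kJ/mol.
SH at 180° is staggered. iPr at 0° is gauche with CHO at 300° (5.0); NH2 at 120° is gauche with SH at 180° (2.9); COOH at 240° is gauche with SH at 180° (3.9); COOH at 240° is gauche with CHO at 300° (3.4). Total 15.2 kJ/mol.
SH at 240° is eclipsed. iPr at 0° is eclipsed with CHO at 0° (13.0); NH2 at 120° is eclipsed with H at 120° (6.2); COOH at 240° is eclipsed with SH at 240° (10.1). Total 29.3 kJ/mol.
SH at 300° is staggered. iPr at 0° is gauche with SH at 300° (5.3); iPr at 0° is gauche with CHO at 60° (5.0); NH2 at 120° is gauche with CHO at 60° (2.7); COOH at 240° is gauche with SH at 300° (3.9). Total 16.9 kJ/mol.
Max at 120° (29.7 kJ/mol), min at 60° (14.3 kJ/mol); barrier = 15.4 kJ/mol.

15.4 kJ/mol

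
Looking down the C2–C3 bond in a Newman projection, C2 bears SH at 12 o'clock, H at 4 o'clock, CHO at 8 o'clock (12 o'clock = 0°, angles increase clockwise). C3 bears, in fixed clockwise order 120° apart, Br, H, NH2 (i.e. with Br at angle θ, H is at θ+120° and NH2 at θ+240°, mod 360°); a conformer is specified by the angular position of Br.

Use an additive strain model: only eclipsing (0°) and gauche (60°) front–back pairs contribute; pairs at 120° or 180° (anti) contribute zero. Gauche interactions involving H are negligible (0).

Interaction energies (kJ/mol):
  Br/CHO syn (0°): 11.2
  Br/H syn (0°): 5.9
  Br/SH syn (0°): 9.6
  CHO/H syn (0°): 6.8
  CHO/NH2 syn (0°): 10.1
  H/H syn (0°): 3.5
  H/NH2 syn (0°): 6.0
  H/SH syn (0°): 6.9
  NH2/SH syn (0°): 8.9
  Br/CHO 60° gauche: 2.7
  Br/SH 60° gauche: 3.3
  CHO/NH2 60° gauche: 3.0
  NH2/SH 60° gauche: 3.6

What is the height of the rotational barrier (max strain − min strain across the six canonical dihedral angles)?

17.8 kJ/mol

Br at 0° is eclipsed. SH at 0° is eclipsed with Br at 0° (9.6); H at 120° is eclipsed with H at 120° (3.5); CHO at 240° is eclipsed with NH2 at 240° (10.1). Total 23.2 kJ/mol.
Br at 60° is staggered. SH at 0° is gauche with Br at 60° (3.3); SH at 0° is gauche with NH2 at 300° (3.6); CHO at 240° is gauche with NH2 at 300° (3.0). Total 9.9 kJ/mol.
Br at 120° is eclipsed. SH at 0° is eclipsed with NH2 at 0° (8.9); H at 120° is eclipsed with Br at 120° (5.9); CHO at 240° is eclipsed with H at 240° (6.8). Total 21.6 kJ/mol.
Br at 180° is staggered. SH at 0° is gauche with NH2 at 60° (3.6); CHO at 240° is gauche with Br at 180° (2.7). Total 6.3 kJ/mol.
Br at 240° is eclipsed. SH at 0° is eclipsed with H at 0° (6.9); H at 120° is eclipsed with NH2 at 120° (6.0); CHO at 240° is eclipsed with Br at 240° (11.2). Total 24.1 kJ/mol.
Br at 300° is staggered. SH at 0° is gauche with Br at 300° (3.3); CHO at 240° is gauche with Br at 300° (2.7); CHO at 240° is gauche with NH2 at 180° (3.0). Total 9.0 kJ/mol.
Max at 240° (24.1 kJ/mol), min at 180° (6.3 kJ/mol); barrier = 17.8 kJ/mol.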